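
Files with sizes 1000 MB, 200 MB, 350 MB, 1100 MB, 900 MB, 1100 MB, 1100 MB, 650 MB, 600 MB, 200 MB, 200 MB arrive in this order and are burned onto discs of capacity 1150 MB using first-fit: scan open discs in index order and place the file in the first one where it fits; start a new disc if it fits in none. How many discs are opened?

  1000 → disc 1 (new)  [load 1000/1150]
  200 → disc 2 (new)  [load 200/1150]
  350 → disc 2  [load 550/1150]
  1100 → disc 3 (new)  [load 1100/1150]
  900 → disc 4 (new)  [load 900/1150]
  1100 → disc 5 (new)  [load 1100/1150]
  1100 → disc 6 (new)  [load 1100/1150]
  650 → disc 7 (new)  [load 650/1150]
  600 → disc 2  [load 1150/1150]
  200 → disc 4  [load 1100/1150]
  200 → disc 7  [load 850/1150]
7 discs opened.

7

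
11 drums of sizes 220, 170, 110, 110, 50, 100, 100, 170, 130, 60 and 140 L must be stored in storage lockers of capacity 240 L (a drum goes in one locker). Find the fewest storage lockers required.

6

Total = 220 + 170 + 170 + 140 + 130 + 110 + 110 + 100 + 100 + 60 + 50 = 1360 L.
Lower bound: ⌈1360/240⌉ = 6 storage lockers.
A packing using 6 storage lockers:
  locker 1: 220 = 220
  locker 2: 170 + 60 = 230
  locker 3: 170 + 50 = 220
  locker 4: 140 + 100 = 240
  locker 5: 130 + 110 = 240
  locker 6: 110 + 100 = 210
This matches the lower bound, so 6 is optimal.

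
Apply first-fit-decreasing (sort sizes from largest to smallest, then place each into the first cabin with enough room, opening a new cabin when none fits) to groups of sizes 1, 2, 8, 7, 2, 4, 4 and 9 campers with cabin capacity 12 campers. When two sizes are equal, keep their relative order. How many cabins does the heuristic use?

4

Sorted descending: 9, 8, 7, 4, 4, 2, 2, 1.
  9 → cabin 1 (new)  [load 9/12]
  8 → cabin 2 (new)  [load 8/12]
  7 → cabin 3 (new)  [load 7/12]
  4 → cabin 2  [load 12/12]
  4 → cabin 3  [load 11/12]
  2 → cabin 1  [load 11/12]
  2 → cabin 4 (new)  [load 2/12]
  1 → cabin 1  [load 12/12]
4 cabins opened.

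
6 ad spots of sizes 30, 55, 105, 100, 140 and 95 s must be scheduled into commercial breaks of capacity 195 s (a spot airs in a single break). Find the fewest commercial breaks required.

Total = 140 + 105 + 100 + 95 + 55 + 30 = 525 s.
Lower bound: ⌈525/195⌉ = 3 commercial breaks.
A packing using 3 commercial breaks:
  break 1: 140 + 55 = 195
  break 2: 105 + 30 = 135
  break 3: 100 + 95 = 195
This matches the lower bound, so 3 is optimal.

3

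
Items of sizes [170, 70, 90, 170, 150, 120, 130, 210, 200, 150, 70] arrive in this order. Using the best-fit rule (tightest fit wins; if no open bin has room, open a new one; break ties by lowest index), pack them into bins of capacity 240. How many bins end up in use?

8

  170 → bin 1 (new)  [load 170/240]
  70 → bin 1  [load 240/240]
  90 → bin 2 (new)  [load 90/240]
  170 → bin 3 (new)  [load 170/240]
  150 → bin 2  [load 240/240]
  120 → bin 4 (new)  [load 120/240]
  130 → bin 5 (new)  [load 130/240]
  210 → bin 6 (new)  [load 210/240]
  200 → bin 7 (new)  [load 200/240]
  150 → bin 8 (new)  [load 150/240]
  70 → bin 3  [load 240/240]
8 bins opened.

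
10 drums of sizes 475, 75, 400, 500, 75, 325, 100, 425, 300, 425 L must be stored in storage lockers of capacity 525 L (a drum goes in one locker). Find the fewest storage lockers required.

7

Total = 500 + 475 + 425 + 425 + 400 + 325 + 300 + 100 + 75 + 75 = 3100 L.
Lower bound: ⌈3100/525⌉ = 6 storage lockers.
Also, 7 drums each exceed 525/2 L, and no two of those can share a locker, so at least 7 storage lockers are needed.
A packing using 7 storage lockers:
  locker 1: 500 = 500
  locker 2: 475 = 475
  locker 3: 425 + 100 = 525
  locker 4: 425 + 75 = 500
  locker 5: 400 + 75 = 475
  locker 6: 325 = 325
  locker 7: 300 = 300
This matches the lower bound, so 7 is optimal.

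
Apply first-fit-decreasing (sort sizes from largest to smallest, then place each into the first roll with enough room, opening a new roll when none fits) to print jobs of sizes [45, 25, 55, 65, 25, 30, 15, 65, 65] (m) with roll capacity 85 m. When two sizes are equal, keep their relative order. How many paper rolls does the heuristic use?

6

Sorted descending: 65, 65, 65, 55, 45, 30, 25, 25, 15.
  65 → roll 1 (new)  [load 65/85]
  65 → roll 2 (new)  [load 65/85]
  65 → roll 3 (new)  [load 65/85]
  55 → roll 4 (new)  [load 55/85]
  45 → roll 5 (new)  [load 45/85]
  30 → roll 4  [load 85/85]
  25 → roll 5  [load 70/85]
  25 → roll 6 (new)  [load 25/85]
  15 → roll 1  [load 80/85]
6 paper rolls opened.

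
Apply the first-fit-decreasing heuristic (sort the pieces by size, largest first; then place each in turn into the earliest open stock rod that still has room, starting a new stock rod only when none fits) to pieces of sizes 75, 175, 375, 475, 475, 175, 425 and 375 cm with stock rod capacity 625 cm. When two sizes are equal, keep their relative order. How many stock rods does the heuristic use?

5

Sorted descending: 475, 475, 425, 375, 375, 175, 175, 75.
  475 → stock rod 1 (new)  [load 475/625]
  475 → stock rod 2 (new)  [load 475/625]
  425 → stock rod 3 (new)  [load 425/625]
  375 → stock rod 4 (new)  [load 375/625]
  375 → stock rod 5 (new)  [load 375/625]
  175 → stock rod 3  [load 600/625]
  175 → stock rod 4  [load 550/625]
  75 → stock rod 1  [load 550/625]
5 stock rods opened.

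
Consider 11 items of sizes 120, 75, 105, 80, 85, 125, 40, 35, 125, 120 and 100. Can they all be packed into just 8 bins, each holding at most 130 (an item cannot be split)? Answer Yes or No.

No

Total = 1010; ⌈1010/130⌉ = 8.
9 items each exceed half the capacity and cannot share a bin, forcing at least 9 bins.
At least 9 bins are required, but only 8 are allowed.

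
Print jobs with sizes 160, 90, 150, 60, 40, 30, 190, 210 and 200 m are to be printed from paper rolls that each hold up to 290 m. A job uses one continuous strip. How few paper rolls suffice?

5

Total = 210 + 200 + 190 + 160 + 150 + 90 + 60 + 40 + 30 = 1130 m.
Lower bound: ⌈1130/290⌉ = 4 paper rolls.
Also, 5 print jobs each exceed 145 m, and no two of those can share a roll, so at least 5 paper rolls are needed.
A packing using 5 paper rolls:
  roll 1: 210 + 60 = 270
  roll 2: 200 + 90 = 290
  roll 3: 190 + 40 + 30 = 260
  roll 4: 160 = 160
  roll 5: 150 = 150
This matches the lower bound, so 5 is optimal.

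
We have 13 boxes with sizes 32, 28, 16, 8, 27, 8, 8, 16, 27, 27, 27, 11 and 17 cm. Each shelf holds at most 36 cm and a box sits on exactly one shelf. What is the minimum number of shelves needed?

8

Total = 32 + 28 + 27 + 27 + 27 + 27 + 17 + 16 + 16 + 11 + 8 + 8 + 8 = 252 cm.
Lower bound: ⌈252/36⌉ = 7 shelves.
A packing using 8 shelves:
  shelf 1: 32 = 32
  shelf 2: 28 + 8 = 36
  shelf 3: 27 + 8 = 35
  shelf 4: 27 + 8 = 35
  shelf 5: 27 = 27
  shelf 6: 27 = 27
  shelf 7: 17 + 16 = 33
  shelf 8: 16 + 11 = 27
No arrangement into 7 shelves stays within capacity, so 8 is optimal.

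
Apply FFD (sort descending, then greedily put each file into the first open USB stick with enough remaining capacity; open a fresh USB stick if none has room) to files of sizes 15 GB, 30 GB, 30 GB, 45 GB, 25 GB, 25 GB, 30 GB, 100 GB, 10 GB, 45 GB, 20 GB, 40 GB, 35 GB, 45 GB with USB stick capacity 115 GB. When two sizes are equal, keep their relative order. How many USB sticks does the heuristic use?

Sorted descending: 100, 45, 45, 45, 40, 35, 30, 30, 30, 25, 25, 20, 15, 10.
  100 → USB stick 1 (new)  [load 100/115]
  45 → USB stick 2 (new)  [load 45/115]
  45 → USB stick 2  [load 90/115]
  45 → USB stick 3 (new)  [load 45/115]
  40 → USB stick 3  [load 85/115]
  35 → USB stick 4 (new)  [load 35/115]
  30 → USB stick 3  [load 115/115]
  30 → USB stick 4  [load 65/115]
  30 → USB stick 4  [load 95/115]
  25 → USB stick 2  [load 115/115]
  25 → USB stick 5 (new)  [load 25/115]
  20 → USB stick 4  [load 115/115]
  15 → USB stick 1  [load 115/115]
  10 → USB stick 5  [load 35/115]
5 USB sticks opened.

5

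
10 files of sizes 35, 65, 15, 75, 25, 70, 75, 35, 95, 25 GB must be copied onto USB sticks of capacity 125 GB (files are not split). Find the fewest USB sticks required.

5

Total = 95 + 75 + 75 + 70 + 65 + 35 + 35 + 25 + 25 + 15 = 515 GB.
Lower bound: ⌈515/125⌉ = 5 USB sticks.
A packing using 5 USB sticks:
  USB stick 1: 95 + 25 = 120
  USB stick 2: 75 + 35 + 15 = 125
  USB stick 3: 75 + 35 = 110
  USB stick 4: 70 + 25 = 95
  USB stick 5: 65 = 65
This matches the lower bound, so 5 is optimal.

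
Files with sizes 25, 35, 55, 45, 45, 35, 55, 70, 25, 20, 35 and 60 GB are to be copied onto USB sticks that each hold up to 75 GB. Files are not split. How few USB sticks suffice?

Total = 70 + 60 + 55 + 55 + 45 + 45 + 35 + 35 + 35 + 25 + 25 + 20 = 505 GB.
Lower bound: ⌈505/75⌉ = 7 USB sticks.
A packing using 8 USB sticks:
  USB stick 1: 70 = 70
  USB stick 2: 60 = 60
  USB stick 3: 55 + 20 = 75
  USB stick 4: 55 = 55
  USB stick 5: 45 + 25 = 70
  USB stick 6: 45 + 25 = 70
  USB stick 7: 35 + 35 = 70
  USB stick 8: 35 = 35
No arrangement into 7 USB sticks stays within capacity, so 8 is optimal.

8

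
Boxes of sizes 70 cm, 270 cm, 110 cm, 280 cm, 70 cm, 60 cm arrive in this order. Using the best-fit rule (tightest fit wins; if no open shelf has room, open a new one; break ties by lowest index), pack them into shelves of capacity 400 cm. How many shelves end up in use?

  70 → shelf 1 (new)  [load 70/400]
  270 → shelf 1  [load 340/400]
  110 → shelf 2 (new)  [load 110/400]
  280 → shelf 2  [load 390/400]
  70 → shelf 3 (new)  [load 70/400]
  60 → shelf 1  [load 400/400]
3 shelves opened.

3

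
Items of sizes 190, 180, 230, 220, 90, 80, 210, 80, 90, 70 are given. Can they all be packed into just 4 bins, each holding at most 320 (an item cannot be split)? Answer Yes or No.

Total = 1440; ⌈1440/320⌉ = 5.
At least 5 bins are required, but only 4 are allowed.

No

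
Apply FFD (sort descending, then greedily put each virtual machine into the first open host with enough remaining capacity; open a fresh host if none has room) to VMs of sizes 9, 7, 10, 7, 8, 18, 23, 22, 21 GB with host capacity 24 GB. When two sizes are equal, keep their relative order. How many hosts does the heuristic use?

6

Sorted descending: 23, 22, 21, 18, 10, 9, 8, 7, 7.
  23 → host 1 (new)  [load 23/24]
  22 → host 2 (new)  [load 22/24]
  21 → host 3 (new)  [load 21/24]
  18 → host 4 (new)  [load 18/24]
  10 → host 5 (new)  [load 10/24]
  9 → host 5  [load 19/24]
  8 → host 6 (new)  [load 8/24]
  7 → host 6  [load 15/24]
  7 → host 6  [load 22/24]
6 hosts opened.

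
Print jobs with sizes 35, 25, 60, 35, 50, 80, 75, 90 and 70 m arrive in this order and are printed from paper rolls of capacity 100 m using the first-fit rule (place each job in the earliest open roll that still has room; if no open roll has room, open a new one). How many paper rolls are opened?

7

  35 → roll 1 (new)  [load 35/100]
  25 → roll 1  [load 60/100]
  60 → roll 2 (new)  [load 60/100]
  35 → roll 1  [load 95/100]
  50 → roll 3 (new)  [load 50/100]
  80 → roll 4 (new)  [load 80/100]
  75 → roll 5 (new)  [load 75/100]
  90 → roll 6 (new)  [load 90/100]
  70 → roll 7 (new)  [load 70/100]
7 paper rolls opened.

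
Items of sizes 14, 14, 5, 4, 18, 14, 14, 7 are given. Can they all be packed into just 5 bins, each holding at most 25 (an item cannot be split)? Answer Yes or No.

A valid assignment using 5 bins:
  bin 1: 18 + 7 = 25
  bin 2: 14 + 5 + 4 = 23
  bin 3: 14 = 14
  bin 4: 14 = 14
  bin 5: 14 = 14
Every load is within 25, so 5 bins suffice.

Yes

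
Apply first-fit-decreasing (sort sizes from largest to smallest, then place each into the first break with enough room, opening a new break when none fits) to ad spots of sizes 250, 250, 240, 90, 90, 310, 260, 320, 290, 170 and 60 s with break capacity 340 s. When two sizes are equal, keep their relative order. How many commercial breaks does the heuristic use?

8

Sorted descending: 320, 310, 290, 260, 250, 250, 240, 170, 90, 90, 60.
  320 → break 1 (new)  [load 320/340]
  310 → break 2 (new)  [load 310/340]
  290 → break 3 (new)  [load 290/340]
  260 → break 4 (new)  [load 260/340]
  250 → break 5 (new)  [load 250/340]
  250 → break 6 (new)  [load 250/340]
  240 → break 7 (new)  [load 240/340]
  170 → break 8 (new)  [load 170/340]
  90 → break 5  [load 340/340]
  90 → break 6  [load 340/340]
  60 → break 4  [load 320/340]
8 commercial breaks opened.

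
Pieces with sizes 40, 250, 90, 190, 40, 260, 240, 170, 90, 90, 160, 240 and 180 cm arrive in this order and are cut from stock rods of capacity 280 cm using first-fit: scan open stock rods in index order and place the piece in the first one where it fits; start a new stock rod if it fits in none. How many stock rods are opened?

  40 → stock rod 1 (new)  [load 40/280]
  250 → stock rod 2 (new)  [load 250/280]
  90 → stock rod 1  [load 130/280]
  190 → stock rod 3 (new)  [load 190/280]
  40 → stock rod 1  [load 170/280]
  260 → stock rod 4 (new)  [load 260/280]
  240 → stock rod 5 (new)  [load 240/280]
  170 → stock rod 6 (new)  [load 170/280]
  90 → stock rod 1  [load 260/280]
  90 → stock rod 3  [load 280/280]
  160 → stock rod 7 (new)  [load 160/280]
  240 → stock rod 8 (new)  [load 240/280]
  180 → stock rod 9 (new)  [load 180/280]
9 stock rods opened.

9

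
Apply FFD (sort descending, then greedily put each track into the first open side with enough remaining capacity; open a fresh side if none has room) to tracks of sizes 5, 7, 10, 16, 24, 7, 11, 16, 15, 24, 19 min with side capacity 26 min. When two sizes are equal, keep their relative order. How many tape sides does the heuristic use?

7

Sorted descending: 24, 24, 19, 16, 16, 15, 11, 10, 7, 7, 5.
  24 → side 1 (new)  [load 24/26]
  24 → side 2 (new)  [load 24/26]
  19 → side 3 (new)  [load 19/26]
  16 → side 4 (new)  [load 16/26]
  16 → side 5 (new)  [load 16/26]
  15 → side 6 (new)  [load 15/26]
  11 → side 6  [load 26/26]
  10 → side 4  [load 26/26]
  7 → side 3  [load 26/26]
  7 → side 5  [load 23/26]
  5 → side 7 (new)  [load 5/26]
7 tape sides opened.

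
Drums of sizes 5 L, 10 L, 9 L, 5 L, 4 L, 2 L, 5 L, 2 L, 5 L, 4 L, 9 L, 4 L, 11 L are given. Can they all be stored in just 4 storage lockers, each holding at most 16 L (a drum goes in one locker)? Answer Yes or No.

No

Total = 75 L; ⌈75/16⌉ = 5.
At least 5 storage lockers are required, but only 4 are allowed.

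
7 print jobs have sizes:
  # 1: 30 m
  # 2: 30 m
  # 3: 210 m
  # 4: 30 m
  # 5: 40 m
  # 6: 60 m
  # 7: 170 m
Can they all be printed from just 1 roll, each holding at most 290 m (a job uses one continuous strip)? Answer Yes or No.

No

Total = 570 m; ⌈570/290⌉ = 2.
At least 2 paper rolls are required, but only 1 is allowed.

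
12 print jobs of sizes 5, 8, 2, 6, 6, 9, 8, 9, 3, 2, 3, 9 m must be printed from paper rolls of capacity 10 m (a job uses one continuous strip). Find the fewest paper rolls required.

8

Total = 9 + 9 + 9 + 8 + 8 + 6 + 6 + 5 + 3 + 3 + 2 + 2 = 70 m.
Lower bound: ⌈70/10⌉ = 7 paper rolls.
A packing using 8 paper rolls:
  roll 1: 9 = 9
  roll 2: 9 = 9
  roll 3: 9 = 9
  roll 4: 8 + 2 = 10
  roll 5: 8 + 2 = 10
  roll 6: 6 + 3 = 9
  roll 7: 6 + 3 = 9
  roll 8: 5 = 5
No arrangement into 7 paper rolls stays within capacity, so 8 is optimal.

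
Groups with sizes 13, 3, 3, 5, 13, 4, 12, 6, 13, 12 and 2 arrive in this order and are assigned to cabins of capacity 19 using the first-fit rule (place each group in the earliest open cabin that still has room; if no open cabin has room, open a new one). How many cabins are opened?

  13 → cabin 1 (new)  [load 13/19]
  3 → cabin 1  [load 16/19]
  3 → cabin 1  [load 19/19]
  5 → cabin 2 (new)  [load 5/19]
  13 → cabin 2  [load 18/19]
  4 → cabin 3 (new)  [load 4/19]
  12 → cabin 3  [load 16/19]
  6 → cabin 4 (new)  [load 6/19]
  13 → cabin 4  [load 19/19]
  12 → cabin 5 (new)  [load 12/19]
  2 → cabin 3  [load 18/19]
5 cabins opened.

5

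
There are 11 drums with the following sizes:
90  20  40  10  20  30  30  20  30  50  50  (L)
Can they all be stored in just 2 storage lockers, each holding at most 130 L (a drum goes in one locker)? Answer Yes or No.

No

Total = 390 L; ⌈390/130⌉ = 3.
At least 3 storage lockers are required, but only 2 are allowed.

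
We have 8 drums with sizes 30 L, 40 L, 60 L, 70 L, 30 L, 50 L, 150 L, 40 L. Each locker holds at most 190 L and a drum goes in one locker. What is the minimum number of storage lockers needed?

3

Total = 150 + 70 + 60 + 50 + 40 + 40 + 30 + 30 = 470 L.
Lower bound: ⌈470/190⌉ = 3 storage lockers.
A packing using 3 storage lockers:
  locker 1: 150 + 40 = 190
  locker 2: 70 + 60 + 50 = 180
  locker 3: 40 + 30 + 30 = 100
This matches the lower bound, so 3 is optimal.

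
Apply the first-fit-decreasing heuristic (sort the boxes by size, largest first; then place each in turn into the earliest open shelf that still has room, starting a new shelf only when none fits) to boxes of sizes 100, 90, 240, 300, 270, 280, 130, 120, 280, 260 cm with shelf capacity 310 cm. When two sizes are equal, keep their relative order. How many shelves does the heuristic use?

Sorted descending: 300, 280, 280, 270, 260, 240, 130, 120, 100, 90.
  300 → shelf 1 (new)  [load 300/310]
  280 → shelf 2 (new)  [load 280/310]
  280 → shelf 3 (new)  [load 280/310]
  270 → shelf 4 (new)  [load 270/310]
  260 → shelf 5 (new)  [load 260/310]
  240 → shelf 6 (new)  [load 240/310]
  130 → shelf 7 (new)  [load 130/310]
  120 → shelf 7  [load 250/310]
  100 → shelf 8 (new)  [load 100/310]
  90 → shelf 8  [load 190/310]
8 shelves opened.

8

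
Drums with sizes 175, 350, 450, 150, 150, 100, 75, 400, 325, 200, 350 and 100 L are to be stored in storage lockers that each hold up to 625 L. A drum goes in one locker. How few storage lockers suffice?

5

Total = 450 + 400 + 350 + 350 + 325 + 200 + 175 + 150 + 150 + 100 + 100 + 75 = 2825 L.
Lower bound: ⌈2825/625⌉ = 5 storage lockers.
A packing using 5 storage lockers:
  locker 1: 450 + 175 = 625
  locker 2: 400 + 200 = 600
  locker 3: 350 + 150 + 100 = 600
  locker 4: 350 + 150 + 100 = 600
  locker 5: 325 + 75 = 400
This matches the lower bound, so 5 is optimal.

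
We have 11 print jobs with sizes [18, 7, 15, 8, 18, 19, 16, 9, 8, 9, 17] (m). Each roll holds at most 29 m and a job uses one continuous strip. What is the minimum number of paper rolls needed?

Total = 19 + 18 + 18 + 17 + 16 + 15 + 9 + 9 + 8 + 8 + 7 = 144 m.
Lower bound: ⌈144/29⌉ = 5 paper rolls.
Also, 6 print jobs each exceed 29/2 m, and no two of those can share a roll, so at least 6 paper rolls are needed.
A packing using 6 paper rolls:
  roll 1: 19 + 9 = 28
  roll 2: 18 + 9 = 27
  roll 3: 18 + 8 = 26
  roll 4: 17 + 8 = 25
  roll 5: 16 + 7 = 23
  roll 6: 15 = 15
This matches the lower bound, so 6 is optimal.

6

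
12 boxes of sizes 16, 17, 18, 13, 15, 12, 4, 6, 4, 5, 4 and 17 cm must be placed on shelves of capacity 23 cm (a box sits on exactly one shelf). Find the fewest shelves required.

Total = 18 + 17 + 17 + 16 + 15 + 13 + 12 + 6 + 5 + 4 + 4 + 4 = 131 cm.
Lower bound: ⌈131/23⌉ = 6 shelves.
Also, 7 boxes each exceed 23/2 cm, and no two of those can share a shelf, so at least 7 shelves are needed.
A packing using 7 shelves:
  shelf 1: 18 + 5 = 23
  shelf 2: 17 + 6 = 23
  shelf 3: 17 + 4 = 21
  shelf 4: 16 + 4 = 20
  shelf 5: 15 + 4 = 19
  shelf 6: 13 = 13
  shelf 7: 12 = 12
This matches the lower bound, so 7 is optimal.

7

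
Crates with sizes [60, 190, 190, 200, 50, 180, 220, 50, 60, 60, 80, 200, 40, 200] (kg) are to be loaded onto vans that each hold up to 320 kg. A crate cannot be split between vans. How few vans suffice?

Total = 220 + 200 + 200 + 200 + 190 + 190 + 180 + 80 + 60 + 60 + 60 + 50 + 50 + 40 = 1780 kg.
Lower bound: ⌈1780/320⌉ = 6 vans.
Also, 7 crates each exceed 160 kg, and no two of those can share a van, so at least 7 vans are needed.
A packing using 7 vans:
  van 1: 220 + 80 = 300
  van 2: 200 + 60 + 60 = 320
  van 3: 200 + 60 + 50 = 310
  van 4: 200 + 50 + 40 = 290
  van 5: 190 = 190
  van 6: 190 = 190
  van 7: 180 = 180
This matches the lower bound, so 7 is optimal.

7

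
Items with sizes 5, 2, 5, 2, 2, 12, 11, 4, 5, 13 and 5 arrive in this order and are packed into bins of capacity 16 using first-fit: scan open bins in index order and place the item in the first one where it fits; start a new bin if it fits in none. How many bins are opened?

  5 → bin 1 (new)  [load 5/16]
  2 → bin 1  [load 7/16]
  5 → bin 1  [load 12/16]
  2 → bin 1  [load 14/16]
  2 → bin 1  [load 16/16]
  12 → bin 2 (new)  [load 12/16]
  11 → bin 3 (new)  [load 11/16]
  4 → bin 2  [load 16/16]
  5 → bin 3  [load 16/16]
  13 → bin 4 (new)  [load 13/16]
  5 → bin 5 (new)  [load 5/16]
5 bins opened.

5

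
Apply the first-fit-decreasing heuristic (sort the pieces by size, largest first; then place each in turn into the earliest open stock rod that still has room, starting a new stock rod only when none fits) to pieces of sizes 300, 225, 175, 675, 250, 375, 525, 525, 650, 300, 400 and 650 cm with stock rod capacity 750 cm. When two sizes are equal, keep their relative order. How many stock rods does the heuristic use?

Sorted descending: 675, 650, 650, 525, 525, 400, 375, 300, 300, 250, 225, 175.
  675 → stock rod 1 (new)  [load 675/750]
  650 → stock rod 2 (new)  [load 650/750]
  650 → stock rod 3 (new)  [load 650/750]
  525 → stock rod 4 (new)  [load 525/750]
  525 → stock rod 5 (new)  [load 525/750]
  400 → stock rod 6 (new)  [load 400/750]
  375 → stock rod 7 (new)  [load 375/750]
  300 → stock rod 6  [load 700/750]
  300 → stock rod 7  [load 675/750]
  250 → stock rod 8 (new)  [load 250/750]
  225 → stock rod 4  [load 750/750]
  175 → stock rod 5  [load 700/750]
8 stock rods opened.

8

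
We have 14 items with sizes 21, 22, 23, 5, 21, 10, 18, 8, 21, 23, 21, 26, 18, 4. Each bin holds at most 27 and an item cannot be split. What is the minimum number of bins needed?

Total = 26 + 23 + 23 + 22 + 21 + 21 + 21 + 21 + 18 + 18 + 10 + 8 + 5 + 4 = 241.
Lower bound: ⌈241/27⌉ = 9 bins.
Also, 10 items each exceed 27/2, and no two of those can share a bin, so at least 10 bins are needed.
A packing using 11 bins:
  bin 1: 26 = 26
  bin 2: 23 + 4 = 27
  bin 3: 23 = 23
  bin 4: 22 + 5 = 27
  bin 5: 21 = 21
  bin 6: 21 = 21
  bin 7: 21 = 21
  bin 8: 21 = 21
  bin 9: 18 + 8 = 26
  bin 10: 18 = 18
  bin 11: 10 = 10
No arrangement into 10 bins stays within capacity, so 11 is optimal.

11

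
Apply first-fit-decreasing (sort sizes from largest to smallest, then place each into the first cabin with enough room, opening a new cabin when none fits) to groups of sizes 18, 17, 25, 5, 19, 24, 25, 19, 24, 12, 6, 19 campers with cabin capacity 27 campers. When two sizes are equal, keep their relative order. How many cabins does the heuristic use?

10

Sorted descending: 25, 25, 24, 24, 19, 19, 19, 18, 17, 12, 6, 5.
  25 → cabin 1 (new)  [load 25/27]
  25 → cabin 2 (new)  [load 25/27]
  24 → cabin 3 (new)  [load 24/27]
  24 → cabin 4 (new)  [load 24/27]
  19 → cabin 5 (new)  [load 19/27]
  19 → cabin 6 (new)  [load 19/27]
  19 → cabin 7 (new)  [load 19/27]
  18 → cabin 8 (new)  [load 18/27]
  17 → cabin 9 (new)  [load 17/27]
  12 → cabin 10 (new)  [load 12/27]
  6 → cabin 5  [load 25/27]
  5 → cabin 6  [load 24/27]
10 cabins opened.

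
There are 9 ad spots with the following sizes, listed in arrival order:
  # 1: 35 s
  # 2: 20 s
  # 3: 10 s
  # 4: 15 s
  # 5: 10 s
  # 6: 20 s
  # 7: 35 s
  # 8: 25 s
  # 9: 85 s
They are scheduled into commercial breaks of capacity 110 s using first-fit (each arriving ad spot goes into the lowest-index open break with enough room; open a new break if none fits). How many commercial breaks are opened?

3

  35 → break 1 (new)  [load 35/110]
  20 → break 1  [load 55/110]
  10 → break 1  [load 65/110]
  15 → break 1  [load 80/110]
  10 → break 1  [load 90/110]
  20 → break 1  [load 110/110]
  35 → break 2 (new)  [load 35/110]
  25 → break 2  [load 60/110]
  85 → break 3 (new)  [load 85/110]
3 commercial breaks opened.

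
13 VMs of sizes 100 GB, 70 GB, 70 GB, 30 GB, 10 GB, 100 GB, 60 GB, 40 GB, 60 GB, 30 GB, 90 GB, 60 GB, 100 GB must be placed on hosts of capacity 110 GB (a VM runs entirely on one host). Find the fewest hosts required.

9

Total = 100 + 100 + 100 + 90 + 70 + 70 + 60 + 60 + 60 + 40 + 30 + 30 + 10 = 820 GB.
Lower bound: ⌈820/110⌉ = 8 hosts.
Also, 9 VMs each exceed 55 GB, and no two of those can share a host, so at least 9 hosts are needed.
A packing using 9 hosts:
  host 1: 100 + 10 = 110
  host 2: 100 = 100
  host 3: 100 = 100
  host 4: 90 = 90
  host 5: 70 + 40 = 110
  host 6: 70 + 30 = 100
  host 7: 60 + 30 = 90
  host 8: 60 = 60
  host 9: 60 = 60
This matches the lower bound, so 9 is optimal.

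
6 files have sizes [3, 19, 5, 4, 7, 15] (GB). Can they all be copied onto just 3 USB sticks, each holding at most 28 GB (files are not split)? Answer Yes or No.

Yes

A valid assignment using 2 USB sticks:
  USB stick 1: 19 + 7 = 26
  USB stick 2: 15 + 5 + 4 + 3 = 27
That uses only 2 ≤ 3, so 3 USB sticks are enough.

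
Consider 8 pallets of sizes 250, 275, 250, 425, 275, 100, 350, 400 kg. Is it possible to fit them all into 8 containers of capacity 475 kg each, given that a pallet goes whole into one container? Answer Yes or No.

Yes

A valid assignment using 7 containers:
  container 1: 425 = 425
  container 2: 400 = 400
  container 3: 350 + 100 = 450
  container 4: 275 = 275
  container 5: 275 = 275
  container 6: 250 = 250
  container 7: 250 = 250
That uses only 7 ≤ 8, so 8 containers are enough.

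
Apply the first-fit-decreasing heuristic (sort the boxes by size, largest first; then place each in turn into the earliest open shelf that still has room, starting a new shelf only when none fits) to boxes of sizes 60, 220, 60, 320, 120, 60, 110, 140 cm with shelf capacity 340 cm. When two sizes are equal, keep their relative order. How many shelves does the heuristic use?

4

Sorted descending: 320, 220, 140, 120, 110, 60, 60, 60.
  320 → shelf 1 (new)  [load 320/340]
  220 → shelf 2 (new)  [load 220/340]
  140 → shelf 3 (new)  [load 140/340]
  120 → shelf 2  [load 340/340]
  110 → shelf 3  [load 250/340]
  60 → shelf 3  [load 310/340]
  60 → shelf 4 (new)  [load 60/340]
  60 → shelf 4  [load 120/340]
4 shelves opened.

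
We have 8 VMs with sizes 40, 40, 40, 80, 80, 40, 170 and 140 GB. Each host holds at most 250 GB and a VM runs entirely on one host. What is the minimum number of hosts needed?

3

Total = 170 + 140 + 80 + 80 + 40 + 40 + 40 + 40 = 630 GB.
Lower bound: ⌈630/250⌉ = 3 hosts.
A packing using 3 hosts:
  host 1: 170 + 80 = 250
  host 2: 140 + 80 = 220
  host 3: 40 + 40 + 40 + 40 = 160
This matches the lower bound, so 3 is optimal.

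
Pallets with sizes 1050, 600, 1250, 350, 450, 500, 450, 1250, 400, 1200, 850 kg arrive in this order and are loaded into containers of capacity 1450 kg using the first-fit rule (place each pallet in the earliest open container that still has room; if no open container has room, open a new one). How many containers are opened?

  1050 → container 1 (new)  [load 1050/1450]
  600 → container 2 (new)  [load 600/1450]
  1250 → container 3 (new)  [load 1250/1450]
  350 → container 1  [load 1400/1450]
  450 → container 2  [load 1050/1450]
  500 → container 4 (new)  [load 500/1450]
  450 → container 4  [load 950/1450]
  1250 → container 5 (new)  [load 1250/1450]
  400 → container 2  [load 1450/1450]
  1200 → container 6 (new)  [load 1200/1450]
  850 → container 7 (new)  [load 850/1450]
7 containers opened.

7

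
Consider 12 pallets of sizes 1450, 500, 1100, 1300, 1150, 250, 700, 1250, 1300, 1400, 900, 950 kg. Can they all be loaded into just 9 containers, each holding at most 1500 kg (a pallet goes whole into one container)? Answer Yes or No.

No

Total = 12250 kg; ⌈12250/1500⌉ = 9.
The bound of 9 does not rule out 9, but exhaustive search shows no assignment into 9 containers of capacity 1500 kg exists — the minimum is 10.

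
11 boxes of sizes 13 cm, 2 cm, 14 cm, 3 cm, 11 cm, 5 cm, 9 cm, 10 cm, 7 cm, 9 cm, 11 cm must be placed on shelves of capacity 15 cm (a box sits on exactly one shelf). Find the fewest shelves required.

8

Total = 14 + 13 + 11 + 11 + 10 + 9 + 9 + 7 + 5 + 3 + 2 = 94 cm.
Lower bound: ⌈94/15⌉ = 7 shelves.
A packing using 8 shelves:
  shelf 1: 14 = 14
  shelf 2: 13 + 2 = 15
  shelf 3: 11 + 3 = 14
  shelf 4: 11 = 11
  shelf 5: 10 + 5 = 15
  shelf 6: 9 = 9
  shelf 7: 9 = 9
  shelf 8: 7 = 7
No arrangement into 7 shelves stays within capacity, so 8 is optimal.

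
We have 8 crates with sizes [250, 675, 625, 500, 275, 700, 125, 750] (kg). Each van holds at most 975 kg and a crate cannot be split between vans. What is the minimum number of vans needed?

Total = 750 + 700 + 675 + 625 + 500 + 275 + 250 + 125 = 3900 kg.
Lower bound: ⌈3900/975⌉ = 4 vans.
Also, 5 crates each exceed 975/2 kg, and no two of those can share a van, so at least 5 vans are needed.
A packing using 5 vans:
  van 1: 750 + 125 = 875
  van 2: 700 + 275 = 975
  van 3: 675 + 250 = 925
  van 4: 625 = 625
  van 5: 500 = 500
This matches the lower bound, so 5 is optimal.

5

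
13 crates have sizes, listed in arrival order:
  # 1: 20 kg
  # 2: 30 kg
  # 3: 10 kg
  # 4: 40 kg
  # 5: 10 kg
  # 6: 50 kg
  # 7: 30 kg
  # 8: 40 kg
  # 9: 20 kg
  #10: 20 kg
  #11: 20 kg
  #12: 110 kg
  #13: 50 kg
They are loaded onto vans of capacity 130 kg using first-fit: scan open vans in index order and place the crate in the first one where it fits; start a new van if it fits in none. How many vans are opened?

  20 → van 1 (new)  [load 20/130]
  30 → van 1  [load 50/130]
  10 → van 1  [load 60/130]
  40 → van 1  [load 100/130]
  10 → van 1  [load 110/130]
  50 → van 2 (new)  [load 50/130]
  30 → van 2  [load 80/130]
  40 → van 2  [load 120/130]
  20 → van 1  [load 130/130]
  20 → van 3 (new)  [load 20/130]
  20 → van 3  [load 40/130]
  110 → van 4 (new)  [load 110/130]
  50 → van 3  [load 90/130]
4 vans opened.

4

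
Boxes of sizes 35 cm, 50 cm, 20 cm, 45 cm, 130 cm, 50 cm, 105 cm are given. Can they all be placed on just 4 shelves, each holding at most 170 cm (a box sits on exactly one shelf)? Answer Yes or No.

Yes

A valid assignment using 3 shelves:
  shelf 1: 130 + 35 = 165
  shelf 2: 105 + 50 = 155
  shelf 3: 50 + 45 + 20 = 115
That uses only 3 ≤ 4, so 4 shelves are enough.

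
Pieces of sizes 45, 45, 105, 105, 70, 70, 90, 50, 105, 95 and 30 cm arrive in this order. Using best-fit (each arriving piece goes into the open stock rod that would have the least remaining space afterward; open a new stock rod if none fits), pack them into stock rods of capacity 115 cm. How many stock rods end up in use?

9

  45 → stock rod 1 (new)  [load 45/115]
  45 → stock rod 1  [load 90/115]
  105 → stock rod 2 (new)  [load 105/115]
  105 → stock rod 3 (new)  [load 105/115]
  70 → stock rod 4 (new)  [load 70/115]
  70 → stock rod 5 (new)  [load 70/115]
  90 → stock rod 6 (new)  [load 90/115]
  50 → stock rod 7 (new)  [load 50/115]
  105 → stock rod 8 (new)  [load 105/115]
  95 → stock rod 9 (new)  [load 95/115]
  30 → stock rod 4  [load 100/115]
9 stock rods opened.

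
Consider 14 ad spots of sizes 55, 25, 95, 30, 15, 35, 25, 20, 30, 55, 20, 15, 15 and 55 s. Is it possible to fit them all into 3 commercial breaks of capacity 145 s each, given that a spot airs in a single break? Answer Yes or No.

Total = 490 s; ⌈490/145⌉ = 4.
At least 4 commercial breaks are required, but only 3 are allowed.

No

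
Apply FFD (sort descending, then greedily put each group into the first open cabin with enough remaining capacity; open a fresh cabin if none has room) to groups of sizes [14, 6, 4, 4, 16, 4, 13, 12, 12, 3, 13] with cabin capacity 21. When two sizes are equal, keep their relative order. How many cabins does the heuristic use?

Sorted descending: 16, 14, 13, 13, 12, 12, 6, 4, 4, 4, 3.
  16 → cabin 1 (new)  [load 16/21]
  14 → cabin 2 (new)  [load 14/21]
  13 → cabin 3 (new)  [load 13/21]
  13 → cabin 4 (new)  [load 13/21]
  12 → cabin 5 (new)  [load 12/21]
  12 → cabin 6 (new)  [load 12/21]
  6 → cabin 2  [load 20/21]
  4 → cabin 1  [load 20/21]
  4 → cabin 3  [load 17/21]
  4 → cabin 3  [load 21/21]
  3 → cabin 4  [load 16/21]
6 cabins opened.

6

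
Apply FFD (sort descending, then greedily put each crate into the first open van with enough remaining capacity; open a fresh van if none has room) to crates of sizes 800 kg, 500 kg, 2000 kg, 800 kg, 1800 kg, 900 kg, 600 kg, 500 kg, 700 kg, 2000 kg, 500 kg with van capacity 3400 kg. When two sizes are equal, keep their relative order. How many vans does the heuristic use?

Sorted descending: 2000, 2000, 1800, 900, 800, 800, 700, 600, 500, 500, 500.
  2000 → van 1 (new)  [load 2000/3400]
  2000 → van 2 (new)  [load 2000/3400]
  1800 → van 3 (new)  [load 1800/3400]
  900 → van 1  [load 2900/3400]
  800 → van 2  [load 2800/3400]
  800 → van 3  [load 2600/3400]
  700 → van 3  [load 3300/3400]
  600 → van 2  [load 3400/3400]
  500 → van 1  [load 3400/3400]
  500 → van 4 (new)  [load 500/3400]
  500 → van 4  [load 1000/3400]
4 vans opened.

4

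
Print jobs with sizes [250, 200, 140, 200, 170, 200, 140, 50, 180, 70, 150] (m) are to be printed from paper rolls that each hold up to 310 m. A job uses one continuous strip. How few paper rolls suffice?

7

Total = 250 + 200 + 200 + 200 + 180 + 170 + 150 + 140 + 140 + 70 + 50 = 1750 m.
Lower bound: ⌈1750/310⌉ = 6 paper rolls.
A packing using 7 paper rolls:
  roll 1: 250 + 50 = 300
  roll 2: 200 + 70 = 270
  roll 3: 200 = 200
  roll 4: 200 = 200
  roll 5: 180 = 180
  roll 6: 170 + 140 = 310
  roll 7: 150 + 140 = 290
No arrangement into 6 paper rolls stays within capacity, so 7 is optimal.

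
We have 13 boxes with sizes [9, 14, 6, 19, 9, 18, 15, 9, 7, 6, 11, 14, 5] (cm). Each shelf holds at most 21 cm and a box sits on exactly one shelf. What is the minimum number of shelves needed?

Total = 19 + 18 + 15 + 14 + 14 + 11 + 9 + 9 + 9 + 7 + 6 + 6 + 5 = 142 cm.
Lower bound: ⌈142/21⌉ = 7 shelves.
A packing using 8 shelves:
  shelf 1: 19 = 19
  shelf 2: 18 = 18
  shelf 3: 15 + 6 = 21
  shelf 4: 14 + 7 = 21
  shelf 5: 14 + 6 = 20
  shelf 6: 11 + 9 = 20
  shelf 7: 9 + 9 = 18
  shelf 8: 5 = 5
No arrangement into 7 shelves stays within capacity, so 8 is optimal.

8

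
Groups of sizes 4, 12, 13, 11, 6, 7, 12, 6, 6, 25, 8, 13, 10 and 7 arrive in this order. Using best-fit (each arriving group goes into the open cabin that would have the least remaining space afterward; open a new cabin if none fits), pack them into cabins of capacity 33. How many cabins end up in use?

  4 → cabin 1 (new)  [load 4/33]
  12 → cabin 1  [load 16/33]
  13 → cabin 1  [load 29/33]
  11 → cabin 2 (new)  [load 11/33]
  6 → cabin 2  [load 17/33]
  7 → cabin 2  [load 24/33]
  12 → cabin 3 (new)  [load 12/33]
  6 → cabin 2  [load 30/33]
  6 → cabin 3  [load 18/33]
  25 → cabin 4 (new)  [load 25/33]
  8 → cabin 4  [load 33/33]
  13 → cabin 3  [load 31/33]
  10 → cabin 5 (new)  [load 10/33]
  7 → cabin 5  [load 17/33]
5 cabins opened.

5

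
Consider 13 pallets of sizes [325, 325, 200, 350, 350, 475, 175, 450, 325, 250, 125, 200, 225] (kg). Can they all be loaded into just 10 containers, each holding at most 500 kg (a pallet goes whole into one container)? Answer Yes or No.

A valid assignment using 9 containers:
  container 1: 475 = 475
  container 2: 450 = 450
  container 3: 350 + 125 = 475
  container 4: 350 = 350
  container 5: 325 + 175 = 500
  container 6: 325 = 325
  container 7: 325 = 325
  container 8: 250 + 225 = 475
  container 9: 200 + 200 = 400
That uses only 9 ≤ 10, so 10 containers are enough.

Yes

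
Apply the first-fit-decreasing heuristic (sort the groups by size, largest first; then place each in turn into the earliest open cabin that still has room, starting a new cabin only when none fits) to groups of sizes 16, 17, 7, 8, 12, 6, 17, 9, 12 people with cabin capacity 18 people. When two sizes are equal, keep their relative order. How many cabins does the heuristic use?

7

Sorted descending: 17, 17, 16, 12, 12, 9, 8, 7, 6.
  17 → cabin 1 (new)  [load 17/18]
  17 → cabin 2 (new)  [load 17/18]
  16 → cabin 3 (new)  [load 16/18]
  12 → cabin 4 (new)  [load 12/18]
  12 → cabin 5 (new)  [load 12/18]
  9 → cabin 6 (new)  [load 9/18]
  8 → cabin 6  [load 17/18]
  7 → cabin 7 (new)  [load 7/18]
  6 → cabin 4  [load 18/18]
7 cabins opened.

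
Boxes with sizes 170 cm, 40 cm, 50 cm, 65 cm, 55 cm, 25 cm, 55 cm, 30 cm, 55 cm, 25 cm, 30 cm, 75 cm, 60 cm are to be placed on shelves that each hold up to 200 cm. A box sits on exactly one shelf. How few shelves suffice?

4

Total = 170 + 75 + 65 + 60 + 55 + 55 + 55 + 50 + 40 + 30 + 30 + 25 + 25 = 735 cm.
Lower bound: ⌈735/200⌉ = 4 shelves.
A packing using 4 shelves:
  shelf 1: 170 + 30 = 200
  shelf 2: 75 + 65 + 60 = 200
  shelf 3: 55 + 55 + 55 + 30 = 195
  shelf 4: 50 + 40 + 25 + 25 = 140
This matches the lower bound, so 4 is optimal.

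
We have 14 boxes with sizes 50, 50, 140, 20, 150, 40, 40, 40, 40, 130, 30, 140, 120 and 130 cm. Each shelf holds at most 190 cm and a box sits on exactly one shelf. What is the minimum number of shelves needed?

Total = 150 + 140 + 140 + 130 + 130 + 120 + 50 + 50 + 40 + 40 + 40 + 40 + 30 + 20 = 1120 cm.
Lower bound: ⌈1120/190⌉ = 6 shelves.
A packing using 6 shelves:
  shelf 1: 150 + 40 = 190
  shelf 2: 140 + 50 = 190
  shelf 3: 140 + 50 = 190
  shelf 4: 130 + 40 + 20 = 190
  shelf 5: 130 + 40 = 170
  shelf 6: 120 + 40 + 30 = 190
This matches the lower bound, so 6 is optimal.

6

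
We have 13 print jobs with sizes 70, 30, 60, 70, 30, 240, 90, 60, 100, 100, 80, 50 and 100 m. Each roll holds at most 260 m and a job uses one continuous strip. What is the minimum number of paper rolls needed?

5

Total = 240 + 100 + 100 + 100 + 90 + 80 + 70 + 70 + 60 + 60 + 50 + 30 + 30 = 1080 m.
Lower bound: ⌈1080/260⌉ = 5 paper rolls.
A packing using 5 paper rolls:
  roll 1: 240 = 240
  roll 2: 100 + 100 + 60 = 260
  roll 3: 100 + 90 + 70 = 260
  roll 4: 80 + 70 + 60 + 50 = 260
  roll 5: 30 + 30 = 60
This matches the lower bound, so 5 is optimal.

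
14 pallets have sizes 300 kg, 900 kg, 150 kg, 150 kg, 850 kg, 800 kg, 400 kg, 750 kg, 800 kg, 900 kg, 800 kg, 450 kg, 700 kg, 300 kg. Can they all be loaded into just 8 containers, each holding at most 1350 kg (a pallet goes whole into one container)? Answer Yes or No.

Yes

A valid assignment using 8 containers:
  container 1: 900 + 450 = 1350
  container 2: 900 + 400 = 1300
  container 3: 850 + 300 + 150 = 1300
  container 4: 800 + 300 + 150 = 1250
  container 5: 800 = 800
  container 6: 800 = 800
  container 7: 750 = 750
  container 8: 700 = 700
Every load is within 1350 kg, so 8 containers suffice.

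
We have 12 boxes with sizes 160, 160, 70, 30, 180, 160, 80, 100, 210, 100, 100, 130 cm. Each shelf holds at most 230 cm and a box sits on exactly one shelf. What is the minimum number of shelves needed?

8

Total = 210 + 180 + 160 + 160 + 160 + 130 + 100 + 100 + 100 + 80 + 70 + 30 = 1480 cm.
Lower bound: ⌈1480/230⌉ = 7 shelves.
A packing using 8 shelves:
  shelf 1: 210 = 210
  shelf 2: 180 + 30 = 210
  shelf 3: 160 + 70 = 230
  shelf 4: 160 = 160
  shelf 5: 160 = 160
  shelf 6: 130 + 100 = 230
  shelf 7: 100 + 100 = 200
  shelf 8: 80 = 80
No arrangement into 7 shelves stays within capacity, so 8 is optimal.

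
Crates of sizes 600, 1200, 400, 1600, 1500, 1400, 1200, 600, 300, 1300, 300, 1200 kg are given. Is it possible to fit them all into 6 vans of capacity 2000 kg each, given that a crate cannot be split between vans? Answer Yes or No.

Total = 11600 kg; ⌈11600/2000⌉ = 6.
7 crates each exceed half the capacity and cannot share a van, forcing at least 7 vans.
At least 7 vans are required, but only 6 are allowed.

No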